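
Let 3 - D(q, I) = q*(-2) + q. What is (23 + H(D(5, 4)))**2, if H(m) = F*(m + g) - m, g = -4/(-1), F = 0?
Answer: 225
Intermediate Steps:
D(q, I) = 3 + q (D(q, I) = 3 - (q*(-2) + q) = 3 - (-2*q + q) = 3 - (-1)*q = 3 + q)
g = 4 (g = -4*(-1) = 4)
H(m) = -m (H(m) = 0*(m + 4) - m = 0*(4 + m) - m = 0 - m = -m)
(23 + H(D(5, 4)))**2 = (23 - (3 + 5))**2 = (23 - 1*8)**2 = (23 - 8)**2 = 15**2 = 225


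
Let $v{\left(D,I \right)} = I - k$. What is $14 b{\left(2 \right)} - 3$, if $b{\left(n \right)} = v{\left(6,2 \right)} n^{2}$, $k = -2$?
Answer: $221$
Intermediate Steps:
$v{\left(D,I \right)} = 2 + I$ ($v{\left(D,I \right)} = I - -2 = I + 2 = 2 + I$)
$b{\left(n \right)} = 4 n^{2}$ ($b{\left(n \right)} = \left(2 + 2\right) n^{2} = 4 n^{2}$)
$14 b{\left(2 \right)} - 3 = 14 \cdot 4 \cdot 2^{2} - 3 = 14 \cdot 4 \cdot 4 - 3 = 14 \cdot 16 - 3 = 224 - 3 = 221$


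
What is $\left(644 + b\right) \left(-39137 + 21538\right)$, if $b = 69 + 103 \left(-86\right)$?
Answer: $143343855$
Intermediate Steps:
$b = -8789$ ($b = 69 - 8858 = -8789$)
$\left(644 + b\right) \left(-39137 + 21538\right) = \left(644 - 8789\right) \left(-39137 + 21538\right) = \left(-8145\right) \left(-17599\right) = 143343855$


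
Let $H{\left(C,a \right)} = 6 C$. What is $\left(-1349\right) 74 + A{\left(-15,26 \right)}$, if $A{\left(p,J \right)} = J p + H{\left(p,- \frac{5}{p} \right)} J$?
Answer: $-102556$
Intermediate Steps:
$A{\left(p,J \right)} = 7 J p$ ($A{\left(p,J \right)} = J p + 6 p J = J p + 6 J p = 7 J p$)
$\left(-1349\right) 74 + A{\left(-15,26 \right)} = \left(-1349\right) 74 + 7 \cdot 26 \left(-15\right) = -99826 - 2730 = -102556$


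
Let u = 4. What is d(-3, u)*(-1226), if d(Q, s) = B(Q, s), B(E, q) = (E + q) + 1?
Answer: -2452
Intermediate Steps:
B(E, q) = 1 + E + q
d(Q, s) = 1 + Q + s
d(-3, u)*(-1226) = (1 - 3 + 4)*(-1226) = 2*(-1226) = -2452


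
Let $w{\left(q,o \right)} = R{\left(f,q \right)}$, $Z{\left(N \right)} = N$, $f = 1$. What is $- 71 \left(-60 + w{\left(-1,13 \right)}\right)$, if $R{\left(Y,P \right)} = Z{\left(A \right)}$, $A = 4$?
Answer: $3976$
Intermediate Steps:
$R{\left(Y,P \right)} = 4$
$w{\left(q,o \right)} = 4$
$- 71 \left(-60 + w{\left(-1,13 \right)}\right) = - 71 \left(-60 + 4\right) = \left(-71\right) \left(-56\right) = 3976$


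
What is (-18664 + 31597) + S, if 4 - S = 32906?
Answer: -19969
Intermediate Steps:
S = -32902 (S = 4 - 1*32906 = 4 - 32906 = -32902)
(-18664 + 31597) + S = (-18664 + 31597) - 32902 = 12933 - 32902 = -19969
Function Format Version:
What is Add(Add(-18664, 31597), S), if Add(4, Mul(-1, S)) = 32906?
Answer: -19969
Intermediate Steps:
S = -32902 (S = Add(4, Mul(-1, 32906)) = Add(4, -32906) = -32902)
Add(Add(-18664, 31597), S) = Add(Add(-18664, 31597), -32902) = Add(12933, -32902) = -19969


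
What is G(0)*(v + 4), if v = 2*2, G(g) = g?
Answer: 0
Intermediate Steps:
v = 4
G(0)*(v + 4) = 0*(4 + 4) = 0*8 = 0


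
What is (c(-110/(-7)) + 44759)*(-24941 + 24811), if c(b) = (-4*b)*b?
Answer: -278822830/49 ≈ -5.6903e+6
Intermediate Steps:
c(b) = -4*b**2
(c(-110/(-7)) + 44759)*(-24941 + 24811) = (-4*(-110/(-7))**2 + 44759)*(-24941 + 24811) = (-4*(-110*(-1/7))**2 + 44759)*(-130) = (-4*(110/7)**2 + 44759)*(-130) = (-4*12100/49 + 44759)*(-130) = (-48400/49 + 44759)*(-130) = (2144791/49)*(-130) = -278822830/49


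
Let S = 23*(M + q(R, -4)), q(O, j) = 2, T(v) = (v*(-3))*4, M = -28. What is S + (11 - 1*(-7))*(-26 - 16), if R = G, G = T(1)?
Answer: -1354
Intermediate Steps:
T(v) = -12*v (T(v) = -3*v*4 = -12*v)
G = -12 (G = -12*1 = -12)
R = -12
S = -598 (S = 23*(-28 + 2) = 23*(-26) = -598)
S + (11 - 1*(-7))*(-26 - 16) = -598 + (11 - 1*(-7))*(-26 - 16) = -598 + (11 + 7)*(-42) = -598 + 18*(-42) = -598 - 756 = -1354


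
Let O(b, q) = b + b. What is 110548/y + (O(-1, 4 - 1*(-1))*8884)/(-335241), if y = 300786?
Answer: 7067431286/16805966571 ≈ 0.42053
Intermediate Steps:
O(b, q) = 2*b
110548/y + (O(-1, 4 - 1*(-1))*8884)/(-335241) = 110548/300786 + ((2*(-1))*8884)/(-335241) = 110548*(1/300786) - 2*8884*(-1/335241) = 55274/150393 - 17768*(-1/335241) = 55274/150393 + 17768/335241 = 7067431286/16805966571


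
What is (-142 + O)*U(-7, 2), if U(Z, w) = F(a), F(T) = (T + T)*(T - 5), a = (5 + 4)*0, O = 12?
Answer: 0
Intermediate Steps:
a = 0 (a = 9*0 = 0)
F(T) = 2*T*(-5 + T) (F(T) = (2*T)*(-5 + T) = 2*T*(-5 + T))
U(Z, w) = 0 (U(Z, w) = 2*0*(-5 + 0) = 2*0*(-5) = 0)
(-142 + O)*U(-7, 2) = (-142 + 12)*0 = -130*0 = 0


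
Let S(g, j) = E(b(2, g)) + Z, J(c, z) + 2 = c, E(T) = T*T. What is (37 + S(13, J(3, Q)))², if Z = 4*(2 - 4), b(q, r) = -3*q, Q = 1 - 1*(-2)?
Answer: 4225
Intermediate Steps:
Q = 3 (Q = 1 + 2 = 3)
E(T) = T²
Z = -8 (Z = 4*(-2) = -8)
J(c, z) = -2 + c
S(g, j) = 28 (S(g, j) = (-3*2)² - 8 = (-6)² - 8 = 36 - 8 = 28)
(37 + S(13, J(3, Q)))² = (37 + 28)² = 65² = 4225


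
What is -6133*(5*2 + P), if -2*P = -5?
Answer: -153325/2 ≈ -76663.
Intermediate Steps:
P = 5/2 (P = -½*(-5) = 5/2 ≈ 2.5000)
-6133*(5*2 + P) = -6133*(5*2 + 5/2) = -6133*(10 + 5/2) = -6133*25/2 = -153325/2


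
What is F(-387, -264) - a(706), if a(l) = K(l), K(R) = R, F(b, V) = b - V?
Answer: -829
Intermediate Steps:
a(l) = l
F(-387, -264) - a(706) = (-387 - 1*(-264)) - 1*706 = (-387 + 264) - 706 = -123 - 706 = -829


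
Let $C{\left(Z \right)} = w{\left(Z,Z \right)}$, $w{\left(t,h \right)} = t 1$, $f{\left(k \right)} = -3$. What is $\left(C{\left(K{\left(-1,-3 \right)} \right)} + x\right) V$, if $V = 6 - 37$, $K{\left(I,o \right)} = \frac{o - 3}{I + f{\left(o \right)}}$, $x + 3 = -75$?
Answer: $\frac{4743}{2} \approx 2371.5$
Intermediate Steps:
$x = -78$ ($x = -3 - 75 = -78$)
$w{\left(t,h \right)} = t$
$K{\left(I,o \right)} = \frac{-3 + o}{-3 + I}$ ($K{\left(I,o \right)} = \frac{o - 3}{I - 3} = \frac{-3 + o}{-3 + I}$)
$C{\left(Z \right)} = Z$
$V = -31$ ($V = 6 - 37 = -31$)
$\left(C{\left(K{\left(-1,-3 \right)} \right)} + x\right) V = \left(\frac{-3 - 3}{-3 - 1} - 78\right) \left(-31\right) = \left(\frac{1}{-4} \left(-6\right) - 78\right) \left(-31\right) = \left(\left(- \frac{1}{4}\right) \left(-6\right) - 78\right) \left(-31\right) = \left(\frac{3}{2} - 78\right) \left(-31\right) = \left(- \frac{153}{2}\right) \left(-31\right) = \frac{4743}{2}$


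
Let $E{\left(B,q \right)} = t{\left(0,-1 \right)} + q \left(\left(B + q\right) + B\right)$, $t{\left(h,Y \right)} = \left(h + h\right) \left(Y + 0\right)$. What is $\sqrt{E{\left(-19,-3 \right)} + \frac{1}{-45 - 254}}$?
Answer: $\frac{2 \sqrt{2749006}}{299} \approx 11.09$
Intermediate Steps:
$t{\left(h,Y \right)} = 2 Y h$ ($t{\left(h,Y \right)} = 2 h Y = 2 Y h$)
$E{\left(B,q \right)} = q \left(q + 2 B\right)$ ($E{\left(B,q \right)} = 2 \left(-1\right) 0 + q \left(\left(B + q\right) + B\right) = 0 + q \left(q + 2 B\right) = q \left(q + 2 B\right)$)
$\sqrt{E{\left(-19,-3 \right)} + \frac{1}{-45 - 254}} = \sqrt{- 3 \left(-3 + 2 \left(-19\right)\right) + \frac{1}{-45 - 254}} = \sqrt{- 3 \left(-3 - 38\right) + \frac{1}{-299}} = \sqrt{\left(-3\right) \left(-41\right) - \frac{1}{299}} = \sqrt{123 - \frac{1}{299}} = \sqrt{\frac{36776}{299}} = \frac{2 \sqrt{2749006}}{299}$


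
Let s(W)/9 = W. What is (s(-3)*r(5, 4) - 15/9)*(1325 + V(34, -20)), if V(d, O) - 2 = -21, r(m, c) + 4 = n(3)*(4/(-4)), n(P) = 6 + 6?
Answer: 1686046/3 ≈ 5.6202e+5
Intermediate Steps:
s(W) = 9*W
n(P) = 12
r(m, c) = -16 (r(m, c) = -4 + 12*(4/(-4)) = -4 + 12*(4*(-¼)) = -4 + 12*(-1) = -4 - 12 = -16)
V(d, O) = -19 (V(d, O) = 2 - 21 = -19)
(s(-3)*r(5, 4) - 15/9)*(1325 + V(34, -20)) = ((9*(-3))*(-16) - 15/9)*(1325 - 19) = (-27*(-16) - 15*⅑)*1306 = (432 - 5/3)*1306 = (1291/3)*1306 = 1686046/3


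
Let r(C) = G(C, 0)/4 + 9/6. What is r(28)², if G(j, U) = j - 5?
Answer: 841/16 ≈ 52.563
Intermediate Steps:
G(j, U) = -5 + j
r(C) = ¼ + C/4 (r(C) = (-5 + C)/4 + 9/6 = (-5 + C)*(¼) + 9*(⅙) = (-5/4 + C/4) + 3/2 = ¼ + C/4)
r(28)² = (¼ + (¼)*28)² = (¼ + 7)² = (29/4)² = 841/16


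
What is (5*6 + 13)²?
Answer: 1849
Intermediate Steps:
(5*6 + 13)² = (30 + 13)² = 43² = 1849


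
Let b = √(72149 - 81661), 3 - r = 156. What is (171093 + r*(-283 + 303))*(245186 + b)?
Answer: 41199339138 + 336066*I*√2378 ≈ 4.1199e+10 + 1.6388e+7*I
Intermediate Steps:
r = -153 (r = 3 - 1*156 = 3 - 156 = -153)
b = 2*I*√2378 (b = √(-9512) = 2*I*√2378 ≈ 97.53*I)
(171093 + r*(-283 + 303))*(245186 + b) = (171093 - 153*(-283 + 303))*(245186 + 2*I*√2378) = (171093 - 153*20)*(245186 + 2*I*√2378) = (171093 - 3060)*(245186 + 2*I*√2378) = 168033*(245186 + 2*I*√2378) = 41199339138 + 336066*I*√2378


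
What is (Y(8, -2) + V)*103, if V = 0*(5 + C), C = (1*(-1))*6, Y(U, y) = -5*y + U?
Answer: 1854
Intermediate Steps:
Y(U, y) = U - 5*y
C = -6 (C = -1*6 = -6)
V = 0 (V = 0*(5 - 6) = 0*(-1) = 0)
(Y(8, -2) + V)*103 = ((8 - 5*(-2)) + 0)*103 = ((8 + 10) + 0)*103 = (18 + 0)*103 = 18*103 = 1854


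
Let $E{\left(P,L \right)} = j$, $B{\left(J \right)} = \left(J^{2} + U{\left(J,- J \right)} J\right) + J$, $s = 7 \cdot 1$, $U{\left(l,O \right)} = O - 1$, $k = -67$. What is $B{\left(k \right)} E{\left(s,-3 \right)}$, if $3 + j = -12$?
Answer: $0$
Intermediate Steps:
$j = -15$ ($j = -3 - 12 = -15$)
$U{\left(l,O \right)} = -1 + O$
$s = 7$
$B{\left(J \right)} = J + J^{2} + J \left(-1 - J\right)$ ($B{\left(J \right)} = \left(J^{2} + \left(-1 - J\right) J\right) + J = \left(J^{2} + J \left(-1 - J\right)\right) + J = J + J^{2} + J \left(-1 - J\right)$)
$E{\left(P,L \right)} = -15$
$B{\left(k \right)} E{\left(s,-3 \right)} = 0 \left(-15\right) = 0$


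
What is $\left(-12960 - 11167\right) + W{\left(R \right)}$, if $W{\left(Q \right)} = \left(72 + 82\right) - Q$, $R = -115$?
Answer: $-23858$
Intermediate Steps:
$W{\left(Q \right)} = 154 - Q$
$\left(-12960 - 11167\right) + W{\left(R \right)} = \left(-12960 - 11167\right) + \left(154 - -115\right) = \left(-12960 - 11167\right) + \left(154 + 115\right) = \left(-12960 - 11167\right) + 269 = -24127 + 269 = -23858$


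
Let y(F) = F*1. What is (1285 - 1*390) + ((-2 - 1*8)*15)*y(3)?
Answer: 445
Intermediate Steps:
y(F) = F
(1285 - 1*390) + ((-2 - 1*8)*15)*y(3) = (1285 - 1*390) + ((-2 - 1*8)*15)*3 = (1285 - 390) + ((-2 - 8)*15)*3 = 895 - 10*15*3 = 895 - 150*3 = 895 - 450 = 445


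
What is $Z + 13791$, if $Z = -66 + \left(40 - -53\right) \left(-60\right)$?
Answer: $8145$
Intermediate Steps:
$Z = -5646$ ($Z = -66 + \left(40 + 53\right) \left(-60\right) = -66 + 93 \left(-60\right) = -66 - 5580 = -5646$)
$Z + 13791 = -5646 + 13791 = 8145$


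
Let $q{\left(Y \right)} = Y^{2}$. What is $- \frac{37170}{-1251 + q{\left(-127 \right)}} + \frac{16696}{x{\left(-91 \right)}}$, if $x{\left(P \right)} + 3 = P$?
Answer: $- \frac{62974267}{349633} \approx -180.12$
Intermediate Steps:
$x{\left(P \right)} = -3 + P$
$- \frac{37170}{-1251 + q{\left(-127 \right)}} + \frac{16696}{x{\left(-91 \right)}} = - \frac{37170}{-1251 + \left(-127\right)^{2}} + \frac{16696}{-3 - 91} = - \frac{37170}{-1251 + 16129} + \frac{16696}{-94} = - \frac{37170}{14878} + 16696 \left(- \frac{1}{94}\right) = \left(-37170\right) \frac{1}{14878} - \frac{8348}{47} = - \frac{18585}{7439} - \frac{8348}{47} = - \frac{62974267}{349633}$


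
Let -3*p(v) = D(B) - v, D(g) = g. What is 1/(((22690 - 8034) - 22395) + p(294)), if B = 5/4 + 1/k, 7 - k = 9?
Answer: -4/30565 ≈ -0.00013087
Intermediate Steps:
k = -2 (k = 7 - 1*9 = 7 - 9 = -2)
B = ¾ (B = 5/4 + 1/(-2) = 5*(¼) + 1*(-½) = 5/4 - ½ = ¾ ≈ 0.75000)
p(v) = -¼ + v/3 (p(v) = -(¾ - v)/3 = -¼ + v/3)
1/(((22690 - 8034) - 22395) + p(294)) = 1/(((22690 - 8034) - 22395) + (-¼ + (⅓)*294)) = 1/((14656 - 22395) + (-¼ + 98)) = 1/(-7739 + 391/4) = 1/(-30565/4) = -4/30565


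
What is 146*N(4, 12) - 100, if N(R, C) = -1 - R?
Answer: -830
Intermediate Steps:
146*N(4, 12) - 100 = 146*(-1 - 1*4) - 100 = 146*(-1 - 4) - 100 = 146*(-5) - 100 = -730 - 100 = -830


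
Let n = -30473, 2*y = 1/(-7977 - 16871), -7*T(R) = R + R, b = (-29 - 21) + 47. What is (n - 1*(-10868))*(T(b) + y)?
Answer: -5845603245/347872 ≈ -16804.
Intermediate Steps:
b = -3 (b = -50 + 47 = -3)
T(R) = -2*R/7 (T(R) = -(R + R)/7 = -2*R/7)
y = -1/49696 (y = 1/(2*(-7977 - 16871)) = (½)/(-24848) = (½)*(-1/24848) = -1/49696 ≈ -2.0122e-5)
(n - 1*(-10868))*(T(b) + y) = (-30473 - 1*(-10868))*(-2/7*(-3) - 1/49696) = (-30473 + 10868)*(6/7 - 1/49696) = -19605*298169/347872 = -5845603245/347872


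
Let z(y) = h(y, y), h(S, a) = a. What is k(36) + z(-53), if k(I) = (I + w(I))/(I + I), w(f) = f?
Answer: -52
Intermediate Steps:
k(I) = 1 (k(I) = (I + I)/(I + I) = (2*I)/((2*I)) = (2*I)*(1/(2*I)) = 1)
z(y) = y
k(36) + z(-53) = 1 - 53 = -52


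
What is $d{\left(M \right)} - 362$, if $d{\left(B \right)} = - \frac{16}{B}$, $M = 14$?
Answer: $- \frac{2542}{7} \approx -363.14$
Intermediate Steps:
$d{\left(M \right)} - 362 = - \frac{16}{14} - 362 = \left(-16\right) \frac{1}{14} - 362 = - \frac{8}{7} - 362 = - \frac{2542}{7}$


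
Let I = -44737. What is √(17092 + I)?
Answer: I*√27645 ≈ 166.27*I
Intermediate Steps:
√(17092 + I) = √(17092 - 44737) = √(-27645) = I*√27645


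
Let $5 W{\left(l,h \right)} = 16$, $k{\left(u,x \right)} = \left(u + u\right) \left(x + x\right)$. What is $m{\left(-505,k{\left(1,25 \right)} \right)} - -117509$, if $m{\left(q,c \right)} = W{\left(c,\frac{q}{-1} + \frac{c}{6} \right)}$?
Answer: $\frac{587561}{5} \approx 1.1751 \cdot 10^{5}$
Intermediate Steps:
$k{\left(u,x \right)} = 4 u x$ ($k{\left(u,x \right)} = 2 u 2 x = 4 u x$)
$W{\left(l,h \right)} = \frac{16}{5}$ ($W{\left(l,h \right)} = \frac{1}{5} \cdot 16 = \frac{16}{5}$)
$m{\left(q,c \right)} = \frac{16}{5}$
$m{\left(-505,k{\left(1,25 \right)} \right)} - -117509 = \frac{16}{5} - -117509 = \frac{16}{5} + 117509 = \frac{587561}{5}$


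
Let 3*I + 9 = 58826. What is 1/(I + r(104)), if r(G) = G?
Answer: 3/59129 ≈ 5.0737e-5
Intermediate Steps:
I = 58817/3 (I = -3 + (⅓)*58826 = -3 + 58826/3 = 58817/3 ≈ 19606.)
1/(I + r(104)) = 1/(58817/3 + 104) = 1/(59129/3) = 3/59129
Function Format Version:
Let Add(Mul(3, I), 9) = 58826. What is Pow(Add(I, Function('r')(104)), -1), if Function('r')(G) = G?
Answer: Rational(3, 59129) ≈ 5.0737e-5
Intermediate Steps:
I = Rational(58817, 3) (I = Add(-3, Mul(Rational(1, 3), 58826)) = Add(-3, Rational(58826, 3)) = Rational(58817, 3) ≈ 19606.)
Pow(Add(I, Function('r')(104)), -1) = Pow(Add(Rational(58817, 3), 104), -1) = Pow(Rational(59129, 3), -1) = Rational(3, 59129)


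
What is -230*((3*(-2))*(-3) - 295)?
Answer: 63710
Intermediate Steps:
-230*((3*(-2))*(-3) - 295) = -230*(-6*(-3) - 295) = -230*(18 - 295) = -230*(-277) = 63710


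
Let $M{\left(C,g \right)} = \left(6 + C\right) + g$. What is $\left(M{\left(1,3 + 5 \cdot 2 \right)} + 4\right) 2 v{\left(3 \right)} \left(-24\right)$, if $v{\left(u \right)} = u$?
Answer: $-3456$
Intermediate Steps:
$M{\left(C,g \right)} = 6 + C + g$
$\left(M{\left(1,3 + 5 \cdot 2 \right)} + 4\right) 2 v{\left(3 \right)} \left(-24\right) = \left(\left(6 + 1 + \left(3 + 5 \cdot 2\right)\right) + 4\right) 2 \cdot 3 \left(-24\right) = \left(\left(6 + 1 + \left(3 + 10\right)\right) + 4\right) 2 \cdot 3 \left(-24\right) = \left(\left(6 + 1 + 13\right) + 4\right) 2 \cdot 3 \left(-24\right) = \left(20 + 4\right) 2 \cdot 3 \left(-24\right) = 24 \cdot 2 \cdot 3 \left(-24\right) = 48 \cdot 3 \left(-24\right) = 144 \left(-24\right) = -3456$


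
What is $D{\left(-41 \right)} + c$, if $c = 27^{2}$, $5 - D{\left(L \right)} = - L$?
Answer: $693$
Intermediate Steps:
$D{\left(L \right)} = 5 + L$ ($D{\left(L \right)} = 5 - - L = 5 + L$)
$c = 729$
$D{\left(-41 \right)} + c = \left(5 - 41\right) + 729 = -36 + 729 = 693$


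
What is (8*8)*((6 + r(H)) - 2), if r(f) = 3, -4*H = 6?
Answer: 448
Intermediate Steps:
H = -3/2 (H = -1/4*6 = -3/2 ≈ -1.5000)
(8*8)*((6 + r(H)) - 2) = (8*8)*((6 + 3) - 2) = 64*(9 - 2) = 64*7 = 448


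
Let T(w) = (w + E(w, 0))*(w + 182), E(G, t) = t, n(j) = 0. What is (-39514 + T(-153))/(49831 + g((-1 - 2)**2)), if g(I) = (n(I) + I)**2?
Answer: -43951/49912 ≈ -0.88057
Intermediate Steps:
g(I) = I**2 (g(I) = (0 + I)**2 = I**2)
T(w) = w*(182 + w) (T(w) = (w + 0)*(w + 182) = w*(182 + w))
(-39514 + T(-153))/(49831 + g((-1 - 2)**2)) = (-39514 - 153*(182 - 153))/(49831 + ((-1 - 2)**2)**2) = (-39514 - 153*29)/(49831 + ((-3)**2)**2) = (-39514 - 4437)/(49831 + 9**2) = -43951/(49831 + 81) = -43951/49912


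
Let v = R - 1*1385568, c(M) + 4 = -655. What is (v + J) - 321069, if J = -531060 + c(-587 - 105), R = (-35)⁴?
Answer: -737731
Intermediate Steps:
c(M) = -659 (c(M) = -4 - 655 = -659)
R = 1500625
v = 115057 (v = 1500625 - 1*1385568 = 1500625 - 1385568 = 115057)
J = -531719 (J = -531060 - 659 = -531719)
(v + J) - 321069 = (115057 - 531719) - 321069 = -416662 - 321069 = -737731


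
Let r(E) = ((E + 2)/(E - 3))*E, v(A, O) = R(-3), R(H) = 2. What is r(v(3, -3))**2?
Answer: 64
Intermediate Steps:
v(A, O) = 2
r(E) = E*(2 + E)/(-3 + E) (r(E) = ((2 + E)/(-3 + E))*E = E*(2 + E)/(-3 + E))
r(v(3, -3))**2 = (2*(2 + 2)/(-3 + 2))**2 = (2*4/(-1))**2 = (2*(-1)*4)**2 = (-8)**2 = 64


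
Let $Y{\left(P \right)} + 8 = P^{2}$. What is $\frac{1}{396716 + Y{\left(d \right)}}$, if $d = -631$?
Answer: $\frac{1}{794869} \approx 1.2581 \cdot 10^{-6}$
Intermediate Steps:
$Y{\left(P \right)} = -8 + P^{2}$
$\frac{1}{396716 + Y{\left(d \right)}} = \frac{1}{396716 - \left(8 - \left(-631\right)^{2}\right)} = \frac{1}{396716 + \left(-8 + 398161\right)} = \frac{1}{396716 + 398153} = \frac{1}{794869}$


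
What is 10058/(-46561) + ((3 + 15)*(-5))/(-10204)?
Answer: -49220671/237554222 ≈ -0.20720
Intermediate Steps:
10058/(-46561) + ((3 + 15)*(-5))/(-10204) = 10058*(-1/46561) + (18*(-5))*(-1/10204) = -10058/46561 - 90*(-1/10204) = -10058/46561 + 45/5102 = -49220671/237554222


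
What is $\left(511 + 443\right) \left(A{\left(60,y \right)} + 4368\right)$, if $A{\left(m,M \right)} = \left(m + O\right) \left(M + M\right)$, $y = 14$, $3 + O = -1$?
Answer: $5662944$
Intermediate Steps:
$O = -4$ ($O = -3 - 1 = -4$)
$A{\left(m,M \right)} = 2 M \left(-4 + m\right)$ ($A{\left(m,M \right)} = \left(m - 4\right) \left(M + M\right) = \left(-4 + m\right) 2 M = 2 M \left(-4 + m\right)$)
$\left(511 + 443\right) \left(A{\left(60,y \right)} + 4368\right) = \left(511 + 443\right) \left(2 \cdot 14 \left(-4 + 60\right) + 4368\right) = 954 \left(2 \cdot 14 \cdot 56 + 4368\right) = 954 \left(1568 + 4368\right) = 954 \cdot 5936 = 5662944$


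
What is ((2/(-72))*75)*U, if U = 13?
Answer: -325/12 ≈ -27.083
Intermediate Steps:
((2/(-72))*75)*U = ((2/(-72))*75)*13 = ((2*(-1/72))*75)*13 = -1/36*75*13 = -25/12*13 = -325/12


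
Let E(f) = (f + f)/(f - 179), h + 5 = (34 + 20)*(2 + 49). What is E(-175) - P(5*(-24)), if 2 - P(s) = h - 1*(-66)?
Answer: 498076/177 ≈ 2814.0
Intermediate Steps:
h = 2749 (h = -5 + (34 + 20)*(2 + 49) = -5 + 54*51 = -5 + 2754 = 2749)
E(f) = 2*f/(-179 + f) (E(f) = (2*f)/(-179 + f) = 2*f/(-179 + f))
P(s) = -2813 (P(s) = 2 - (2749 - 1*(-66)) = 2 - (2749 + 66) = 2 - 1*2815 = 2 - 2815 = -2813)
E(-175) - P(5*(-24)) = 2*(-175)/(-179 - 175) - 1*(-2813) = 2*(-175)/(-354) + 2813 = 2*(-175)*(-1/354) + 2813 = 175/177 + 2813 = 498076/177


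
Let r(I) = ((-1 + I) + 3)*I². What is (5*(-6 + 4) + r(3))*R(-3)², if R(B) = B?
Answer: 315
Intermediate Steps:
r(I) = I²*(2 + I) (r(I) = (2 + I)*I² = I²*(2 + I))
(5*(-6 + 4) + r(3))*R(-3)² = (5*(-6 + 4) + 3²*(2 + 3))*(-3)² = (5*(-2) + 9*5)*9 = (-10 + 45)*9 = 35*9 = 315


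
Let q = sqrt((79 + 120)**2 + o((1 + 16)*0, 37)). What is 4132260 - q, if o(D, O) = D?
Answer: 4132061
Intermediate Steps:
q = 199 (q = sqrt((79 + 120)**2 + (1 + 16)*0) = sqrt(199**2 + 17*0) = sqrt(39601 + 0) = sqrt(39601) = 199)
4132260 - q = 4132260 - 1*199 = 4132260 - 199 = 4132061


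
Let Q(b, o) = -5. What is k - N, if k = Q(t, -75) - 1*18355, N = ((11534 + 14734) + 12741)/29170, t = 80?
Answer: -535600209/29170 ≈ -18361.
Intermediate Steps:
N = 39009/29170 (N = (26268 + 12741)*(1/29170) = 39009*(1/29170) = 39009/29170 ≈ 1.3373)
k = -18360 (k = -5 - 1*18355 = -5 - 18355 = -18360)
k - N = -18360 - 1*39009/29170 = -18360 - 39009/29170 = -535600209/29170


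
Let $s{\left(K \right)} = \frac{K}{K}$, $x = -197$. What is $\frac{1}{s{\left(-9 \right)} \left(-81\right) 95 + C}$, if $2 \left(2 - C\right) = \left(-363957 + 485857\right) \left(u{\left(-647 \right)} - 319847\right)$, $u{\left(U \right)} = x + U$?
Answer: $\frac{1}{19546108757} \approx 5.1161 \cdot 10^{-11}$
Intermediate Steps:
$u{\left(U \right)} = -197 + U$
$s{\left(K \right)} = 1$
$C = 19546116452$ ($C = 2 - \frac{\left(-363957 + 485857\right) \left(\left(-197 - 647\right) - 319847\right)}{2} = 2 - \frac{121900 \left(-844 - 319847\right)}{2} = 2 - \frac{121900 \left(-320691\right)}{2} = 2 - -19546116450 = 2 + 19546116450 = 19546116452$)
$\frac{1}{s{\left(-9 \right)} \left(-81\right) 95 + C} = \frac{1}{1 \left(-81\right) 95 + 19546116452} = \frac{1}{\left(-81\right) 95 + 19546116452} = \frac{1}{-7695 + 19546116452} = \frac{1}{19546108757}$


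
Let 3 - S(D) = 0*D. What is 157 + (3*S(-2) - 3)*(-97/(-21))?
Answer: 1293/7 ≈ 184.71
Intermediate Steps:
S(D) = 3 (S(D) = 3 - 0*D = 3 - 1*0 = 3 + 0 = 3)
157 + (3*S(-2) - 3)*(-97/(-21)) = 157 + (3*3 - 3)*(-97/(-21)) = 157 + (9 - 3)*(-97*(-1/21)) = 157 + 6*(97/21) = 157 + 194/7 = 1293/7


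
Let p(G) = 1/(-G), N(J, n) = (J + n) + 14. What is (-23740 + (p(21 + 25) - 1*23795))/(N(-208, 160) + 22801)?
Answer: -2186611/1047282 ≈ -2.0879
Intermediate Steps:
N(J, n) = 14 + J + n
p(G) = -1/G
(-23740 + (p(21 + 25) - 1*23795))/(N(-208, 160) + 22801) = (-23740 + (-1/(21 + 25) - 1*23795))/((14 - 208 + 160) + 22801) = (-23740 + (-1/46 - 23795))/(-34 + 22801) = (-23740 + (-1*1/46 - 23795))/22767 = (-23740 + (-1/46 - 23795))*(1/22767) = (-23740 - 1094571/46)*(1/22767) = -2186611/46*1/22767 = -2186611/1047282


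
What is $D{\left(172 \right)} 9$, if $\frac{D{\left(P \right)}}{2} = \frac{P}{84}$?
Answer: $\frac{258}{7} \approx 36.857$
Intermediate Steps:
$D{\left(P \right)} = \frac{P}{42}$ ($D{\left(P \right)} = 2 \frac{P}{84} = \frac{P}{42}$)
$D{\left(172 \right)} 9 = \frac{1}{42} \cdot 172 \cdot 9 = \frac{86}{21} \cdot 9 = \frac{258}{7}$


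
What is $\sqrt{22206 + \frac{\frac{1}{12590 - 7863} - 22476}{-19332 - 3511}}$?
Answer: $\frac{\sqrt{258920872905584676037}}{107978861} \approx 149.02$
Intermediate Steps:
$\sqrt{22206 + \frac{\frac{1}{12590 - 7863} - 22476}{-19332 - 3511}} = \sqrt{22206 + \frac{\frac{1}{4727} - 22476}{-22843}} = \sqrt{22206 + \left(\frac{1}{4727} - 22476\right) \left(- \frac{1}{22843}\right)} = \sqrt{22206 - - \frac{106244051}{107978861}} = \sqrt{22206 + \frac{106244051}{107978861}} = \sqrt{\frac{2397884831417}{107978861}} = \frac{\sqrt{258920872905584676037}}{107978861}$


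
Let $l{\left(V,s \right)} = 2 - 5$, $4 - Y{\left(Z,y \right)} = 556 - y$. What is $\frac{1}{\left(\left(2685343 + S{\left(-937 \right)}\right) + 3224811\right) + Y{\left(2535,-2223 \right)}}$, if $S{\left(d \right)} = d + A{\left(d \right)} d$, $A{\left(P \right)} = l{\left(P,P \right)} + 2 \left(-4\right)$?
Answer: $\frac{1}{5916749} \approx 1.6901 \cdot 10^{-7}$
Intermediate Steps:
$Y{\left(Z,y \right)} = -552 + y$ ($Y{\left(Z,y \right)} = 4 - \left(556 - y\right) = 4 + \left(-556 + y\right) = -552 + y$)
$l{\left(V,s \right)} = -3$ ($l{\left(V,s \right)} = 2 - 5 = -3$)
$A{\left(P \right)} = -11$ ($A{\left(P \right)} = -3 + 2 \left(-4\right) = -3 - 8 = -11$)
$S{\left(d \right)} = - 10 d$ ($S{\left(d \right)} = d - 11 d = - 10 d$)
$\frac{1}{\left(\left(2685343 + S{\left(-937 \right)}\right) + 3224811\right) + Y{\left(2535,-2223 \right)}} = \frac{1}{\left(\left(2685343 - -9370\right) + 3224811\right) - 2775} = \frac{1}{\left(\left(2685343 + 9370\right) + 3224811\right) - 2775} = \frac{1}{\left(2694713 + 3224811\right) - 2775} = \frac{1}{5919524 - 2775} = \frac{1}{5916749}$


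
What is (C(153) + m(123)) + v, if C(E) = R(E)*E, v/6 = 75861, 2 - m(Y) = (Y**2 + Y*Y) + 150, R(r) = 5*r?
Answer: 541805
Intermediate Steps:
m(Y) = -148 - 2*Y**2 (m(Y) = 2 - ((Y**2 + Y*Y) + 150) = 2 - ((Y**2 + Y**2) + 150) = 2 - (2*Y**2 + 150) = 2 - (150 + 2*Y**2) = 2 + (-150 - 2*Y**2) = -148 - 2*Y**2)
v = 455166 (v = 6*75861 = 455166)
C(E) = 5*E**2 (C(E) = (5*E)*E = 5*E**2)
(C(153) + m(123)) + v = (5*153**2 + (-148 - 2*123**2)) + 455166 = (5*23409 + (-148 - 2*15129)) + 455166 = (117045 + (-148 - 30258)) + 455166 = (117045 - 30406) + 455166 = 86639 + 455166 = 541805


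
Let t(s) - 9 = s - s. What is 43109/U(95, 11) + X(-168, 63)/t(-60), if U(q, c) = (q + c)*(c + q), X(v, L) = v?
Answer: -499889/33708 ≈ -14.830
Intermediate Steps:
t(s) = 9 (t(s) = 9 + (s - s) = 9 + 0 = 9)
U(q, c) = (c + q)**2 (U(q, c) = (c + q)*(c + q) = (c + q)**2)
43109/U(95, 11) + X(-168, 63)/t(-60) = 43109/((11 + 95)**2) - 168/9 = 43109/(106**2) - 168*1/9 = 43109/11236 - 56/3 = -499889/33708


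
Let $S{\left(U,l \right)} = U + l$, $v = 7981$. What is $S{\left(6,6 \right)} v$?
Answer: $95772$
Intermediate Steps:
$S{\left(6,6 \right)} v = \left(6 + 6\right) 7981 = 12 \cdot 7981 = 95772$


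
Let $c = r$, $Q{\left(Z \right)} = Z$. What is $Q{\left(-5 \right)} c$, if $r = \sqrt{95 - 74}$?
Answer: $- 5 \sqrt{21} \approx -22.913$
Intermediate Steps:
$r = \sqrt{21} \approx 4.5826$
$c = \sqrt{21} \approx 4.5826$
$Q{\left(-5 \right)} c = - 5 \sqrt{21}$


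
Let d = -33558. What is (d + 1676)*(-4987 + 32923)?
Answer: -890655552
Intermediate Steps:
(d + 1676)*(-4987 + 32923) = (-33558 + 1676)*(-4987 + 32923) = -31882*27936 = -890655552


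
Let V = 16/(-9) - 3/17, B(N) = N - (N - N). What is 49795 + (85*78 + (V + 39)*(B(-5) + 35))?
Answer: 2934355/51 ≈ 57536.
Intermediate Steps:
B(N) = N (B(N) = N - 1*0 = N + 0 = N)
V = -299/153 (V = 16*(-1/9) - 3*1/17 = -16/9 - 3/17 = -299/153 ≈ -1.9542)
49795 + (85*78 + (V + 39)*(B(-5) + 35)) = 49795 + (85*78 + (-299/153 + 39)*(-5 + 35)) = 49795 + (6630 + (5668/153)*30) = 49795 + (6630 + 56680/51) = 49795 + 394810/51 = 2934355/51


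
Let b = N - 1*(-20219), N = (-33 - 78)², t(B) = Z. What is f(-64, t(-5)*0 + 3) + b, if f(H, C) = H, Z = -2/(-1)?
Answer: 32476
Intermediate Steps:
Z = 2 (Z = -2*(-1) = 2)
t(B) = 2
N = 12321 (N = (-111)² = 12321)
b = 32540 (b = 12321 - 1*(-20219) = 12321 + 20219 = 32540)
f(-64, t(-5)*0 + 3) + b = -64 + 32540 = 32476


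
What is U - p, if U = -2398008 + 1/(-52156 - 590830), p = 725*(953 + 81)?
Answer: -2023900026789/642986 ≈ -3.1477e+6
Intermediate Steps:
p = 749650 (p = 725*1034 = 749650)
U = -1541885571889/642986 (U = -2398008 + 1/(-642986) = -2398008 - 1/642986 = -1541885571889/642986 ≈ -2.3980e+6)
U - p = -1541885571889/642986 - 1*749650 = -1541885571889/642986 - 749650 = -2023900026789/642986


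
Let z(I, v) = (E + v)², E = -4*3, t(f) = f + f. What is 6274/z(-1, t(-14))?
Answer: 3137/800 ≈ 3.9212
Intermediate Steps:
t(f) = 2*f
E = -12
z(I, v) = (-12 + v)²
6274/z(-1, t(-14)) = 6274/((-12 + 2*(-14))²) = 6274/((-12 - 28)²) = 6274/((-40)²) = 6274/1600 = 6274*(1/1600) = 3137/800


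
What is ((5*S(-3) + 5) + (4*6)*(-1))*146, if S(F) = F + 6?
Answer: -584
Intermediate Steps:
S(F) = 6 + F
((5*S(-3) + 5) + (4*6)*(-1))*146 = ((5*(6 - 3) + 5) + (4*6)*(-1))*146 = ((5*3 + 5) + 24*(-1))*146 = ((15 + 5) - 24)*146 = (20 - 24)*146 = -4*146 = -584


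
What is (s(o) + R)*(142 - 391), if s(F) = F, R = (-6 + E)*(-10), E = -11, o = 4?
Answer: -43326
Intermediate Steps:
R = 170 (R = (-6 - 11)*(-10) = -17*(-10) = 170)
(s(o) + R)*(142 - 391) = (4 + 170)*(142 - 391) = 174*(-249) = -43326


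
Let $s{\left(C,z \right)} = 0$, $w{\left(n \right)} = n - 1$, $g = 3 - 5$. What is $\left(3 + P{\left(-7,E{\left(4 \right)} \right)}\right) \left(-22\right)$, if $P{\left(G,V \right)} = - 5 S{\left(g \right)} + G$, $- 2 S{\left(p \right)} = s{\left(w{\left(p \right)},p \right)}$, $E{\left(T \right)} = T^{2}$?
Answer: $88$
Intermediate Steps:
$g = -2$
$w{\left(n \right)} = -1 + n$ ($w{\left(n \right)} = n - 1 = -1 + n$)
$S{\left(p \right)} = 0$ ($S{\left(p \right)} = \left(- \frac{1}{2}\right) 0 = 0$)
$P{\left(G,V \right)} = G$ ($P{\left(G,V \right)} = \left(-5\right) 0 + G = 0 + G = G$)
$\left(3 + P{\left(-7,E{\left(4 \right)} \right)}\right) \left(-22\right) = \left(3 - 7\right) \left(-22\right) = \left(-4\right) \left(-22\right) = 88$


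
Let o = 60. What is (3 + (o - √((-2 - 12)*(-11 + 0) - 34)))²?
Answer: 4089 - 252*√30 ≈ 2708.7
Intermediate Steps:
(3 + (o - √((-2 - 12)*(-11 + 0) - 34)))² = (3 + (60 - √((-2 - 12)*(-11 + 0) - 34)))² = (3 + (60 - √(-14*(-11) - 34)))² = (3 + (60 - √(154 - 34)))² = (3 + (60 - √120))² = (3 + (60 - 2*√30))² = (63 - 2*√30)²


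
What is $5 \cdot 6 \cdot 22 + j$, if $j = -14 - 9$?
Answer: $637$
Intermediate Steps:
$j = -23$ ($j = -14 - 9 = -23$)
$5 \cdot 6 \cdot 22 + j = 5 \cdot 6 \cdot 22 - 23 = 30 \cdot 22 - 23 = 660 - 23 = 637$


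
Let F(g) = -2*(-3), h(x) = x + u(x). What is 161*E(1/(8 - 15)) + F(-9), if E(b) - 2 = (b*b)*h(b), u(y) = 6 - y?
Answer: 2434/7 ≈ 347.71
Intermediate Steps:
h(x) = 6 (h(x) = x + (6 - x) = 6)
E(b) = 2 + 6*b² (E(b) = 2 + (b*b)*6 = 2 + b²*6 = 2 + 6*b²)
F(g) = 6
161*E(1/(8 - 15)) + F(-9) = 161*(2 + 6*(1/(8 - 15))²) + 6 = 161*(2 + 6*(1/(-7))²) + 6 = 161*(2 + 6*(-⅐)²) + 6 = 161*(2 + 6*(1/49)) + 6 = 161*(2 + 6/49) + 6 = 161*(104/49) + 6 = 2392/7 + 6 = 2434/7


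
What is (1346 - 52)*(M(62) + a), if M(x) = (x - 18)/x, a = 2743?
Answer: 110061170/31 ≈ 3.5504e+6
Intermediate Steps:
M(x) = (-18 + x)/x
(1346 - 52)*(M(62) + a) = (1346 - 52)*((-18 + 62)/62 + 2743) = 1294*((1/62)*44 + 2743) = 1294*(22/31 + 2743) = 1294*(85055/31) = 110061170/31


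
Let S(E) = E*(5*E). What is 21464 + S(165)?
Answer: 157589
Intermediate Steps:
S(E) = 5*E²
21464 + S(165) = 21464 + 5*165² = 21464 + 5*27225 = 21464 + 136125 = 157589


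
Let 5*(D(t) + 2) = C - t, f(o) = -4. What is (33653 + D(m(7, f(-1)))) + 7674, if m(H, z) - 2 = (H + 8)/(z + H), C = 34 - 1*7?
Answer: 41329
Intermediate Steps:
C = 27 (C = 34 - 7 = 27)
m(H, z) = 2 + (8 + H)/(H + z) (m(H, z) = 2 + (H + 8)/(z + H) = 2 + (8 + H)/(H + z))
D(t) = 17/5 - t/5 (D(t) = -2 + (27 - t)/5 = -2 + (27/5 - t/5) = 17/5 - t/5)
(33653 + D(m(7, f(-1)))) + 7674 = (33653 + (17/5 - (8 + 2*(-4) + 3*7)/(5*(7 - 4)))) + 7674 = (33653 + (17/5 - (8 - 8 + 21)/(5*3))) + 7674 = (33653 + (17/5 - 21/15)) + 7674 = (33653 + (17/5 - ⅕*7)) + 7674 = (33653 + (17/5 - 7/5)) + 7674 = (33653 + 2) + 7674 = 33655 + 7674 = 41329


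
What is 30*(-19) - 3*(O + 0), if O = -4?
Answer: -558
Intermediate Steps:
30*(-19) - 3*(O + 0) = 30*(-19) - 3*(-4 + 0) = -570 - 3*(-4) = -570 + 12 = -558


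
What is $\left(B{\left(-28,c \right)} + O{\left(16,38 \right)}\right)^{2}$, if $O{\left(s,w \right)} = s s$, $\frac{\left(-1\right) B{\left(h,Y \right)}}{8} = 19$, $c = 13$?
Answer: $10816$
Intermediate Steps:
$B{\left(h,Y \right)} = -152$ ($B{\left(h,Y \right)} = \left(-8\right) 19 = -152$)
$O{\left(s,w \right)} = s^{2}$
$\left(B{\left(-28,c \right)} + O{\left(16,38 \right)}\right)^{2} = \left(-152 + 16^{2}\right)^{2} = \left(-152 + 256\right)^{2} = 104^{2} = 10816$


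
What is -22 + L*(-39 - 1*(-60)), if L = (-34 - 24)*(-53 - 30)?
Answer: 101072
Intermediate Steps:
L = 4814 (L = -58*(-83) = 4814)
-22 + L*(-39 - 1*(-60)) = -22 + 4814*(-39 - 1*(-60)) = -22 + 4814*(-39 + 60) = -22 + 4814*21 = -22 + 101094 = 101072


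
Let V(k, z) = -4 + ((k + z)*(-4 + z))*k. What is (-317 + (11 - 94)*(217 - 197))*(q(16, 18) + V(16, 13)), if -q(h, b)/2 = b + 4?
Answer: -8161056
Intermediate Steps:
q(h, b) = -8 - 2*b (q(h, b) = -2*(b + 4) = -2*(4 + b) = -8 - 2*b)
V(k, z) = -4 + k*(-4 + z)*(k + z) (V(k, z) = -4 + ((-4 + z)*(k + z))*k = -4 + k*(-4 + z)*(k + z))
(-317 + (11 - 94)*(217 - 197))*(q(16, 18) + V(16, 13)) = (-317 + (11 - 94)*(217 - 197))*((-8 - 2*18) + (-4 - 4*16**2 + 16*13**2 + 13*16**2 - 4*16*13)) = (-317 - 83*20)*((-8 - 36) + (-4 - 4*256 + 16*169 + 13*256 - 832)) = (-317 - 1660)*(-44 + (-4 - 1024 + 2704 + 3328 - 832)) = -1977*(-44 + 4172) = -1977*4128 = -8161056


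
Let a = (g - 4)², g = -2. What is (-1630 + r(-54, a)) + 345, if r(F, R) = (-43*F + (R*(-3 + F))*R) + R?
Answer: -72799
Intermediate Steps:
a = 36 (a = (-2 - 4)² = (-6)² = 36)
r(F, R) = R - 43*F + R²*(-3 + F) (r(F, R) = (-43*F + R²*(-3 + F)) + R = R - 43*F + R²*(-3 + F))
(-1630 + r(-54, a)) + 345 = (-1630 + (36 - 43*(-54) - 3*36² - 54*36²)) + 345 = (-1630 + (36 + 2322 - 3*1296 - 54*1296)) + 345 = (-1630 + (36 + 2322 - 3888 - 69984)) + 345 = (-1630 - 71514) + 345 = -73144 + 345 = -72799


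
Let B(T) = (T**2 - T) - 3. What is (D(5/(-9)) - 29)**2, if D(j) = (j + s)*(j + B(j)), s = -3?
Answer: 200647225/531441 ≈ 377.55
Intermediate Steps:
B(T) = -3 + T**2 - T
D(j) = (-3 + j)*(-3 + j**2) (D(j) = (j - 3)*(j + (-3 + j**2 - j)) = (-3 + j)*(-3 + j**2))
(D(5/(-9)) - 29)**2 = ((9 + (5/(-9))**3 - 15/(-9) - 3*(5/(-9))**2) - 29)**2 = ((9 + (5*(-1/9))**3 - 15*(-1)/9 - 3*(5*(-1/9))**2) - 29)**2 = ((9 + (-5/9)**3 - 3*(-5/9) - 3*(-5/9)**2) - 29)**2 = ((9 - 125/729 + 5/3 - 3*25/81) - 29)**2 = ((9 - 125/729 + 5/3 - 25/27) - 29)**2 = (6976/729 - 29)**2 = (-14165/729)**2 = 200647225/531441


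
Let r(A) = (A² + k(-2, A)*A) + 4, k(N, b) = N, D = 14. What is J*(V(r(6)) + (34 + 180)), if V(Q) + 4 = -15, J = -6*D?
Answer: -16380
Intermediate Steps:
J = -84 (J = -6*14 = -84)
r(A) = 4 + A² - 2*A (r(A) = (A² - 2*A) + 4 = 4 + A² - 2*A)
V(Q) = -19 (V(Q) = -4 - 15 = -19)
J*(V(r(6)) + (34 + 180)) = -84*(-19 + (34 + 180)) = -84*(-19 + 214) = -84*195 = -16380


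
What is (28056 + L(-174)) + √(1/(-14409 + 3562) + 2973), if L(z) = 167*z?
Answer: -1002 + 19*√968962510/10847 ≈ -947.47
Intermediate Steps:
(28056 + L(-174)) + √(1/(-14409 + 3562) + 2973) = (28056 + 167*(-174)) + √(1/(-14409 + 3562) + 2973) = (28056 - 29058) + √(1/(-10847) + 2973) = -1002 + √(-1/10847 + 2973) = -1002 + √(32248130/10847) = -1002 + 19*√968962510/10847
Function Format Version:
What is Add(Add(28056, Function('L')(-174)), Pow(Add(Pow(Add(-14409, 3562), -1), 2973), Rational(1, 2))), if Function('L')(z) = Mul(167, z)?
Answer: Add(-1002, Mul(Rational(19, 10847), Pow(968962510, Rational(1, 2)))) ≈ -947.47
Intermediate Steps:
Add(Add(28056, Function('L')(-174)), Pow(Add(Pow(Add(-14409, 3562), -1), 2973), Rational(1, 2))) = Add(Add(28056, Mul(167, -174)), Pow(Add(Pow(Add(-14409, 3562), -1), 2973), Rational(1, 2))) = Add(Add(28056, -29058), Pow(Add(Pow(-10847, -1), 2973), Rational(1, 2))) = Add(-1002, Pow(Add(Rational(-1, 10847), 2973), Rational(1, 2))) = Add(-1002, Pow(Rational(32248130, 10847), Rational(1, 2))) = Add(-1002, Mul(Rational(19, 10847), Pow(968962510, Rational(1, 2))))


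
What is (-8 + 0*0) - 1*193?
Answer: -201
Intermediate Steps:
(-8 + 0*0) - 1*193 = (-8 + 0) - 193 = -8 - 193 = -201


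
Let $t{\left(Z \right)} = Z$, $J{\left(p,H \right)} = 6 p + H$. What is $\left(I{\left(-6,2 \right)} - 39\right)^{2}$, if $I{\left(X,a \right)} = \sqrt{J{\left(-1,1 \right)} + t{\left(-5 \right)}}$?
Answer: $\left(39 - i \sqrt{10}\right)^{2} \approx 1511.0 - 246.66 i$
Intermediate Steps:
$J{\left(p,H \right)} = H + 6 p$
$I{\left(X,a \right)} = i \sqrt{10}$ ($I{\left(X,a \right)} = \sqrt{\left(1 + 6 \left(-1\right)\right) - 5} = \sqrt{\left(1 - 6\right) - 5} = \sqrt{-5 - 5} = \sqrt{-10} = i \sqrt{10}$)
$\left(I{\left(-6,2 \right)} - 39\right)^{2} = \left(i \sqrt{10} - 39\right)^{2} = \left(-39 + i \sqrt{10}\right)^{2}$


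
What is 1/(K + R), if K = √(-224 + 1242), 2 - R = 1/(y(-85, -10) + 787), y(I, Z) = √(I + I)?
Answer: (787 + I*√170)/(1573 + √1018*(787 + I*√170) + 2*I*√170) ≈ 0.029494 - 1.8308e-8*I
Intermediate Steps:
y(I, Z) = √2*√I (y(I, Z) = √(2*I) = √2*√I)
R = 2 - 1/(787 + I*√170) (R = 2 - 1/(√2*√(-85) + 787) = 2 - 1/(√2*(I*√85) + 787) = 2 - 1/(I*√170 + 787) = 2 - 1/(787 + I*√170) ≈ 1.9987 + 2.1045e-5*I)
K = √1018 ≈ 31.906
1/(K + R) = 1/(√1018 + (1238291/619539 + I*√170/619539)) = 1/(1238291/619539 + √1018 + I*√170/619539)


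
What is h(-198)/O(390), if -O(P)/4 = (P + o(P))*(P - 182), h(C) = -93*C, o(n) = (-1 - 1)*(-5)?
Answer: -9207/166400 ≈ -0.055331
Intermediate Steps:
o(n) = 10 (o(n) = -2*(-5) = 10)
O(P) = -4*(-182 + P)*(10 + P) (O(P) = -4*(P + 10)*(P - 182) = -4*(10 + P)*(-182 + P) = -4*(-182 + P)*(10 + P))
h(-198)/O(390) = (-93*(-198))/(7280 - 4*390**2 + 688*390) = 18414/(7280 - 4*152100 + 268320) = 18414/(7280 - 608400 + 268320) = 18414/(-332800) = 18414*(-1/332800) = -9207/166400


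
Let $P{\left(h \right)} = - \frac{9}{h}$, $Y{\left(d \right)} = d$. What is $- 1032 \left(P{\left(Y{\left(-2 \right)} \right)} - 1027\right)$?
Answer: $1055220$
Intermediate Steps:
$- 1032 \left(P{\left(Y{\left(-2 \right)} \right)} - 1027\right) = - 1032 \left(- \frac{9}{-2} - 1027\right) = - 1032 \left(\left(-9\right) \left(- \frac{1}{2}\right) - 1027\right) = - 1032 \left(\frac{9}{2} - 1027\right) = \left(-1032\right) \left(- \frac{2045}{2}\right) = 1055220$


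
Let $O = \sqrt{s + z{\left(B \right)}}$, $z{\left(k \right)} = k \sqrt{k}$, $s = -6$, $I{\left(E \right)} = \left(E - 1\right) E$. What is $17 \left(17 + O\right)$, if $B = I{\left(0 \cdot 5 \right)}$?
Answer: $289 + 17 i \sqrt{6} \approx 289.0 + 41.641 i$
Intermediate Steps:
$I{\left(E \right)} = E \left(-1 + E\right)$ ($I{\left(E \right)} = \left(-1 + E\right) E = E \left(-1 + E\right)$)
$B = 0$ ($B = 0 \cdot 5 \left(-1 + 0 \cdot 5\right) = 0 \left(-1 + 0\right) = 0 \left(-1\right) = 0$)
$z{\left(k \right)} = k^{\frac{3}{2}}$
$O = i \sqrt{6}$ ($O = \sqrt{-6 + 0^{\frac{3}{2}}} = \sqrt{-6 + 0} = \sqrt{-6} = i \sqrt{6} \approx 2.4495 i$)
$17 \left(17 + O\right) = 17 \left(17 + i \sqrt{6}\right) = 289 + 17 i \sqrt{6}$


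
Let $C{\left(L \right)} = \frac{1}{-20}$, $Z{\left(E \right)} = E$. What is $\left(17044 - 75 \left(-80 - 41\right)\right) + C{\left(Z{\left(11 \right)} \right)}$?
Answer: $\frac{522379}{20} \approx 26119.0$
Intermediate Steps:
$C{\left(L \right)} = - \frac{1}{20}$
$\left(17044 - 75 \left(-80 - 41\right)\right) + C{\left(Z{\left(11 \right)} \right)} = \left(17044 - 75 \left(-80 - 41\right)\right) - \frac{1}{20} = \left(17044 - -9075\right) - \frac{1}{20} = \left(17044 + 9075\right) - \frac{1}{20} = 26119 - \frac{1}{20} = \frac{522379}{20}$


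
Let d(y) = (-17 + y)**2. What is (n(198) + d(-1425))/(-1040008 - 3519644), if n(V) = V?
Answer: -1039781/2279826 ≈ -0.45608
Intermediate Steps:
(n(198) + d(-1425))/(-1040008 - 3519644) = (198 + (-17 - 1425)**2)/(-1040008 - 3519644) = (198 + (-1442)**2)/(-4559652) = (198 + 2079364)*(-1/4559652) = 2079562*(-1/4559652) = -1039781/2279826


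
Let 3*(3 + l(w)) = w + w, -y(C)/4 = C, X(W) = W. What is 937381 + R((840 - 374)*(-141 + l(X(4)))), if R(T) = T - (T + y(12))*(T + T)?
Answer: -78127934627/9 ≈ -8.6809e+9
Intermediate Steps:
y(C) = -4*C
l(w) = -3 + 2*w/3 (l(w) = -3 + (w + w)/3 = -3 + (2*w)/3 = -3 + 2*w/3)
R(T) = T - 2*T*(-48 + T) (R(T) = T - (T - 4*12)*(T + T) = T - (T - 48)*2*T = T - (-48 + T)*2*T = T - 2*T*(-48 + T))
937381 + R((840 - 374)*(-141 + l(X(4)))) = 937381 + ((840 - 374)*(-141 + (-3 + (⅔)*4)))*(97 - 2*(840 - 374)*(-141 + (-3 + (⅔)*4))) = 937381 + (466*(-141 + (-3 + 8/3)))*(97 - 932*(-141 + (-3 + 8/3))) = 937381 + (466*(-141 - ⅓))*(97 - 932*(-141 - ⅓)) = 937381 + (466*(-424/3))*(97 - 932*(-424)/3) = 937381 - 197584*(97 - 2*(-197584/3))/3 = 937381 - 197584*(97 + 395168/3)/3 = 937381 - 197584/3*395459/3 = 937381 - 78136371056/9 = -78127934627/9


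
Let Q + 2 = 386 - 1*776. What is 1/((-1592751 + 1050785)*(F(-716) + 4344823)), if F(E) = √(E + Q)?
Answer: I/(541966*(-4344823*I + 2*√277)) ≈ -4.2467e-13 + 3.2535e-18*I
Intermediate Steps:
Q = -392 (Q = -2 + (386 - 1*776) = -2 + (386 - 776) = -2 - 390 = -392)
F(E) = √(-392 + E) (F(E) = √(E - 392) = √(-392 + E))
1/((-1592751 + 1050785)*(F(-716) + 4344823)) = 1/((-1592751 + 1050785)*(√(-392 - 716) + 4344823)) = 1/(-541966*(√(-1108) + 4344823)) = 1/(-541966*(2*I*√277 + 4344823)) = 1/(-541966*(4344823 + 2*I*√277)) = 1/(-2354746342018 - 1083932*I*√277)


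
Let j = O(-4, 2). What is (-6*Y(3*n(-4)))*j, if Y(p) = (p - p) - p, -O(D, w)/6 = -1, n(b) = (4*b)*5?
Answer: -8640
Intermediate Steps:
n(b) = 20*b
O(D, w) = 6 (O(D, w) = -6*(-1) = 6)
j = 6
Y(p) = -p (Y(p) = 0 - p = -p)
(-6*Y(3*n(-4)))*j = -(-6)*3*(20*(-4))*6 = -(-6)*3*(-80)*6 = -(-6)*(-240)*6 = -6*240*6 = -1440*6 = -8640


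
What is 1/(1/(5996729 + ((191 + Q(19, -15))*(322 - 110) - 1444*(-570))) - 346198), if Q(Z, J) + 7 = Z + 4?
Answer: -6863693/2376196789213 ≈ -2.8885e-6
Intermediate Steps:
Q(Z, J) = -3 + Z (Q(Z, J) = -7 + (Z + 4) = -7 + (4 + Z) = -3 + Z)
1/(1/(5996729 + ((191 + Q(19, -15))*(322 - 110) - 1444*(-570))) - 346198) = 1/(1/(5996729 + ((191 + (-3 + 19))*(322 - 110) - 1444*(-570))) - 346198) = 1/(1/(5996729 + ((191 + 16)*212 + 823080)) - 346198) = 1/(1/(5996729 + (207*212 + 823080)) - 346198) = 1/(1/(5996729 + (43884 + 823080)) - 346198) = 1/(1/(5996729 + 866964) - 346198) = 1/(1/6863693 - 346198) = 1/(-2376196789213/6863693) = -6863693/2376196789213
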